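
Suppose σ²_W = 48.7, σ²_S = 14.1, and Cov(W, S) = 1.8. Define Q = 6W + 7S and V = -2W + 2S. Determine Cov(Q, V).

By bilinearity, Cov(Q, V) = ac·σ²_W + bd·σ²_S + (ad+bc)·Cov(W, S), with a=6, b=7, c=-2, d=2.
ac·σ²_W = 6·(-2)·48.7 = -584.4
bd·σ²_S = 7·2·14.1 = 197.4
(ad+bc)·Cov(W, S) = (-2)·1.8 = -3.6
Cov(Q, V) = -584.4 + 197.4 + (-3.6) = -390.6.

Cov(Q, V) = -390.6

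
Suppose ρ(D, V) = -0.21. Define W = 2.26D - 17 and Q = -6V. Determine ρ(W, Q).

ρ(W, Q) = 0.21

Linear rescalings preserve |correlation|; the slopes 2.26 and -6 have opposite signs, so the correlation flips sign: ρ(W, Q) = −ρ(D, V) = 0.21.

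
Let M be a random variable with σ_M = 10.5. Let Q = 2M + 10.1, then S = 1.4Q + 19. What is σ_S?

σ_S = 29.4

σ_Q = |2|·10.5 = 21.
σ_S = |1.4|·21 = 29.4.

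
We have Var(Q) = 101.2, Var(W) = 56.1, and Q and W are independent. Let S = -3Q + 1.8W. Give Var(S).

Var(S) = 1092.564

Var(S) = a²·Var(Q) + b²·Var(W) + 2ab·covariance of Q and W with a = -3, b = 1.8.
Independence gives covariance of Q and W = 0.
= (-3)²·101.2 + 1.8²·56.1 + 2·(-3)·1.8·0
= 910.8 + 181.764 + 0 = 1092.564.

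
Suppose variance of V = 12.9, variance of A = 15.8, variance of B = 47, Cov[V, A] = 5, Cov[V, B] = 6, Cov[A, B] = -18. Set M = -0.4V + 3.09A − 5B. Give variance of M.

variance of M = 1895.76398

variance of M = a²·variance of V + b²·variance of A + c²·variance of B + 2ab·Cov[V, A] + 2ac·Cov[V, B] + 2bc·Cov[A, B], with a = -0.4, b = 3.09, c = -5.
= 2.064 + 150.85998 + 1175 + (-12.36) + 24 + 556.2
= 1895.76398.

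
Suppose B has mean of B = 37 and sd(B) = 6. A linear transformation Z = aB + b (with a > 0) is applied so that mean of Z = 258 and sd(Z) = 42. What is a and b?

sd(Z) = a·sd(B) (a > 0), so a = 42/6 = 7.
mean of Z = a·mean of B + b, so b = 258 − 7·37 = -1.

a = 7, b = -1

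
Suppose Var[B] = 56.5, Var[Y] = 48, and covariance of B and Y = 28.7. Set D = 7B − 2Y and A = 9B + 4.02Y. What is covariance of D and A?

covariance of D and A = 3464.598

By bilinearity, covariance of D and A = ac·Var[B] + bd·Var[Y] + (ad+bc)·covariance of B and Y, with a=7, b=-2, c=9, d=4.02.
ac·Var[B] = 7·9·56.5 = 3559.5
bd·Var[Y] = (-2)·4.02·48 = -385.92
(ad+bc)·covariance of B and Y = (10.14)·28.7 = 291.018
covariance of D and A = 3559.5 + (-385.92) + 291.018 = 3464.598.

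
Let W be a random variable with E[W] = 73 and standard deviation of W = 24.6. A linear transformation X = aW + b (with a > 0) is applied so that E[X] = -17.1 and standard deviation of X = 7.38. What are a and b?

standard deviation of X = a·standard deviation of W (a > 0), so a = 7.38/24.6 = 0.3.
E[X] = a·E[W] + b, so b = -17.1 − 0.3·73 = -39.

a = 0.3, b = -39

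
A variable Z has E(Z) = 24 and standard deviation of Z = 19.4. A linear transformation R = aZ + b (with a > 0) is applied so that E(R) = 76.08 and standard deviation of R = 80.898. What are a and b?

a = 4.17, b = -24

standard deviation of R = a·standard deviation of Z (a > 0), so a = 80.898/19.4 = 4.17.
E(R) = a·E(Z) + b, so b = 76.08 − 4.17·24 = -24.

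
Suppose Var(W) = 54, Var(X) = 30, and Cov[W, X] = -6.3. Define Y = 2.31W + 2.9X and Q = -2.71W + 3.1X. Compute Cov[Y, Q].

By bilinearity, Cov[Y, Q] = ac·Var(W) + bd·Var(X) + (ad+bc)·Cov[W, X], with a=2.31, b=2.9, c=-2.71, d=3.1.
ac·Var(W) = 2.31·(-2.71)·54 = -338.0454
bd·Var(X) = 2.9·3.1·30 = 269.7
(ad+bc)·Cov[W, X] = (-0.698)·(-6.3) = 4.3974
Cov[Y, Q] = -338.0454 + 269.7 + 4.3974 = -63.948.

Cov[Y, Q] = -63.948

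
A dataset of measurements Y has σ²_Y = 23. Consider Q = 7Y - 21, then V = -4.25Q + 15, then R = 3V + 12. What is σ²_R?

σ²_R = 183207.9375

σ²_Q = 7²·23 = 1127.
σ²_V = (-4.25)²·1127 = 20356.4375.
σ²_R = 3²·20356.4375 = 183207.9375.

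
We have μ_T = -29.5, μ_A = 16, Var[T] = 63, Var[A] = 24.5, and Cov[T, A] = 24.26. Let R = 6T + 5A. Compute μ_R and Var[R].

μ_R = -97, Var[R] = 4336.1

μ_R = 6·μ_T + 5·μ_A = 6·(-29.5) + 5·16 = -97.
Var[R] = a²·Var[T] + b²·Var[A] + 2ab·Cov[T, A] with a = 6, b = 5.
= 6²·63 + 5²·24.5 + 2·6·5·24.26
= 2268 + 612.5 + 1455.6 = 4336.1.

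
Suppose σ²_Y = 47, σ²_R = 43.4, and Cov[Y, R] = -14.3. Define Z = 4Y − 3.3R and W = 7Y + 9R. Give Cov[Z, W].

By bilinearity, Cov[Z, W] = ac·σ²_Y + bd·σ²_R + (ad+bc)·Cov[Y, R], with a=4, b=-3.3, c=7, d=9.
ac·σ²_Y = 4·7·47 = 1316
bd·σ²_R = (-3.3)·9·43.4 = -1288.98
(ad+bc)·Cov[Y, R] = (12.9)·(-14.3) = -184.47
Cov[Z, W] = 1316 + (-1288.98) + (-184.47) = -157.45.

Cov[Z, W] = -157.45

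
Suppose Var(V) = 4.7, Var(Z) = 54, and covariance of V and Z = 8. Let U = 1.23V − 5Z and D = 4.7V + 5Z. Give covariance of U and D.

By bilinearity, covariance of U and D = ac·Var(V) + bd·Var(Z) + (ad+bc)·covariance of V and Z, with a=1.23, b=-5, c=4.7, d=5.
ac·Var(V) = 1.23·4.7·4.7 = 27.1707
bd·Var(Z) = (-5)·5·54 = -1350
(ad+bc)·covariance of V and Z = (-17.35)·8 = -138.8
covariance of U and D = 27.1707 + (-1350) + (-138.8) = -1461.6293.

covariance of U and D = -1461.6293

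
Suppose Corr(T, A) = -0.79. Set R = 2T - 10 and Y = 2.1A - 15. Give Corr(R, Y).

Linear rescalings preserve correlation up to sign; here the slopes 2 and 2.1 have the same sign, so Corr(R, Y) = Corr(T, A) = -0.79.

Corr(R, Y) = -0.79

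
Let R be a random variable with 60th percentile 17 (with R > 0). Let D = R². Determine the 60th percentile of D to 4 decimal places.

60th percentile of D = 289

R² is increasing, so P_{60}(D) = g(P_{60}(R)) = 289.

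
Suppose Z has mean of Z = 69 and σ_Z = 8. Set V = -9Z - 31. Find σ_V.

V = -9Z - 31 is linear with a = -9, b = -31.
σ_V = |a|·σ_Z = |-9|·8 = 72.

σ_V = 72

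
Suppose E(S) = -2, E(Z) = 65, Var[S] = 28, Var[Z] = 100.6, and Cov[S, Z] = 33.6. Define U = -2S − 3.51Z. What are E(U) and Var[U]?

E(U) = (-2)·E(S) + (-3.51)·E(Z) = (-2)·(-2) + (-3.51)·65 = -224.15.
Var[U] = a²·Var[S] + b²·Var[Z] + 2ab·Cov[S, Z] with a = -2, b = -3.51.
= (-2)²·28 + (-3.51)²·100.6 + 2·(-2)·(-3.51)·33.6
= 112 + 1239.40206 + 471.744 = 1823.14606.

E(U) = -224.15, Var[U] = 1823.14606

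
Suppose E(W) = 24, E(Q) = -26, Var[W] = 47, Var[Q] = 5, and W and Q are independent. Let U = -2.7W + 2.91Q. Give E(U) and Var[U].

E(U) = (-2.7)·E(W) + 2.91·E(Q) = (-2.7)·24 + 2.91·(-26) = -140.46.
Var[U] = a²·Var[W] + b²·Var[Q] + 2ab·Cov(W, Q) with a = -2.7, b = 2.91.
Independence gives Cov(W, Q) = 0.
= (-2.7)²·47 + 2.91²·5 + 2·(-2.7)·2.91·0
= 342.63 + 42.3405 + 0 = 384.9705.

E(U) = -140.46, Var[U] = 384.9705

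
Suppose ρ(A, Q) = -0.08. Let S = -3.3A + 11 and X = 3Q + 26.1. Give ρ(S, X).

ρ(S, X) = 0.08

Linear rescalings preserve |correlation|; the slopes -3.3 and 3 have opposite signs, so the correlation flips sign: ρ(S, X) = −ρ(A, Q) = 0.08.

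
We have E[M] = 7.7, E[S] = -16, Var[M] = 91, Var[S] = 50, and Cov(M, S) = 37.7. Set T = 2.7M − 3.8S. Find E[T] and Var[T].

E[T] = 81.59, Var[T] = 611.786

E[T] = 2.7·E[M] + (-3.8)·E[S] = 2.7·7.7 + (-3.8)·(-16) = 81.59.
Var[T] = a²·Var[M] + b²·Var[S] + 2ab·Cov(M, S) with a = 2.7, b = -3.8.
= 2.7²·91 + (-3.8)²·50 + 2·2.7·(-3.8)·37.7
= 663.39 + 722 + (-773.604) = 611.786.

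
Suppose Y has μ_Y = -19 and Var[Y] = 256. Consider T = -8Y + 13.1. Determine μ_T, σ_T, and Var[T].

μ_T = 165.1, σ_T = 128, Var[T] = 16384

T = -8Y + 13.1 is linear with a = -8, b = 13.1.
μ_T = a·μ_Y + b = (-8)·(-19) + 13.1 = 165.1.
σ_Y = √256 = 16.
σ_T = |a|·σ_Y = |-8|·16 = 128.
Var[T] = a²·Var[Y] = (-8)²·256 = 16384 (the additive constant 13.1 does not affect variance).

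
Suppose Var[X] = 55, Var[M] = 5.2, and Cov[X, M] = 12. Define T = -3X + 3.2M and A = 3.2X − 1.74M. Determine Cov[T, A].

By bilinearity, Cov[T, A] = ac·Var[X] + bd·Var[M] + (ad+bc)·Cov[X, M], with a=-3, b=3.2, c=3.2, d=-1.74.
ac·Var[X] = (-3)·3.2·55 = -528
bd·Var[M] = 3.2·(-1.74)·5.2 = -28.9536
(ad+bc)·Cov[X, M] = (15.46)·12 = 185.52
Cov[T, A] = -528 + (-28.9536) + 185.52 = -371.4336.

Cov[T, A] = -371.4336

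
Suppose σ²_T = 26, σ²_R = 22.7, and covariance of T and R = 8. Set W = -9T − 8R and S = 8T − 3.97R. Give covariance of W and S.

By bilinearity, covariance of W and S = ac·σ²_T + bd·σ²_R + (ad+bc)·covariance of T and R, with a=-9, b=-8, c=8, d=-3.97.
ac·σ²_T = (-9)·8·26 = -1872
bd·σ²_R = (-8)·(-3.97)·22.7 = 720.952
(ad+bc)·covariance of T and R = (-28.27)·8 = -226.16
covariance of W and S = -1872 + 720.952 + (-226.16) = -1377.208.

covariance of W and S = -1377.208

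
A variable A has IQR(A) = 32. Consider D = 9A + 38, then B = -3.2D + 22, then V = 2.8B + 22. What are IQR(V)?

IQR(D) = |9|·32 = 288.
IQR(B) = |-3.2|·288 = 921.6.
IQR(V) = |2.8|·921.6 = 2580.48.

IQR(V) = 2580.48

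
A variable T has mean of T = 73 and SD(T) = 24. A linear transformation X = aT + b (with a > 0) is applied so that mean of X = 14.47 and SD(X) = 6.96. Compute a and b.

SD(X) = a·SD(T) (a > 0), so a = 6.96/24 = 0.29.
mean of X = a·mean of T + b, so b = 14.47 − 0.29·73 = -6.7.

a = 0.29, b = -6.7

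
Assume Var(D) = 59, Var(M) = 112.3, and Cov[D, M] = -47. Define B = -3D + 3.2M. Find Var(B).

Var(B) = a²·Var(D) + b²·Var(M) + 2ab·Cov[D, M] with a = -3, b = 3.2.
= (-3)²·59 + 3.2²·112.3 + 2·(-3)·3.2·(-47)
= 531 + 1149.952 + 902.4 = 2583.352.

Var(B) = 2583.352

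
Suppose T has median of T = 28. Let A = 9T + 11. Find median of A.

median of A = 263

A linear map preserves order up to sign, so median of A = a·median of T + b = 9·28 + 11 = 263.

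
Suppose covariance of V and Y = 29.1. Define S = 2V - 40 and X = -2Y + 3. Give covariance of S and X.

covariance of S and X = a·c·covariance of V and Y = 2·(-2)·29.1 = -116.4. Additive constants drop out.

covariance of S and X = -116.4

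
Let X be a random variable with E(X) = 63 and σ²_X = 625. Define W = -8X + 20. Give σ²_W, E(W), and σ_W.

σ²_W = 40000, E(W) = -484, σ_W = 200

W = -8X + 20 is linear with a = -8, b = 20.
σ²_W = a²·σ²_X = (-8)²·625 = 40000 (the additive constant 20 does not affect variance).
E(W) = a·E(X) + b = (-8)·63 + 20 = -484.
σ_X = √625 = 25.
σ_W = |a|·σ_X = |-8|·25 = 200.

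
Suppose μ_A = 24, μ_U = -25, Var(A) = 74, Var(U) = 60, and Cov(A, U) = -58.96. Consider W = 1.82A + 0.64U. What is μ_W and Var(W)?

μ_W = 1.82·μ_A + 0.64·μ_U = 1.82·24 + 0.64·(-25) = 27.68.
Var(W) = a²·Var(A) + b²·Var(U) + 2ab·Cov(A, U) with a = 1.82, b = 0.64.
= 1.82²·74 + 0.64²·60 + 2·1.82·0.64·(-58.96)
= 245.1176 + 24.576 + (-137.353216) = 132.340384.

μ_W = 27.68, Var(W) = 132.340384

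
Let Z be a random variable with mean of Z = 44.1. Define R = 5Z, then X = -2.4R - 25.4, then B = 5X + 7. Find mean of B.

mean of B = -2766

mean of R = 5·44.1 = 220.5.
mean of X = (-2.4)·220.5 + (-25.4) = -554.6.
mean of B = 5·(-554.6) + 7 = -2766.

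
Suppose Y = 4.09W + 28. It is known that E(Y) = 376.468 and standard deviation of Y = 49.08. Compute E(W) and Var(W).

E(W) = 85.2, Var(W) = 144

From Y = 4.09W + 28: E(Y) = a·E(W) + b, so E(W) = (E(Y) − b)/a = (376.468 − 28)/4.09 = 85.2.
Var(Y) = 49.08² = 2408.8464.
Var(Y) = a²·Var(W), so Var(W) = 2408.8464/4.09² = 144.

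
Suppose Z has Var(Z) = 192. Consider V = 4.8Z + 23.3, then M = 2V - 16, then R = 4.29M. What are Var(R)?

Var(V) = 4.8²·192 = 4423.68.
Var(M) = 2²·4423.68 = 17694.72.
Var(R) = 4.29²·17694.72 = 325655.396352.

Var(R) = 325655.396352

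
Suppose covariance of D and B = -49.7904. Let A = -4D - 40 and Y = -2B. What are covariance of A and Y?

covariance of A and Y = a·c·covariance of D and B = (-4)·(-2)·(-49.7904) = -398.3232. Additive constants drop out.

covariance of A and Y = -398.3232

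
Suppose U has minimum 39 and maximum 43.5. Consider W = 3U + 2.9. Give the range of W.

Range of U = 43.5 − 39 = 4.5.
Range(W) = |a|·Range(U) = |3|·4.5 = 13.5.

Range(W) = 13.5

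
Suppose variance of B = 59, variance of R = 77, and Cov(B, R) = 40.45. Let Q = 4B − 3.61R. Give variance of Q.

variance of Q = 779.2757

variance of Q = a²·variance of B + b²·variance of R + 2ab·Cov(B, R) with a = 4, b = -3.61.
= 4²·59 + (-3.61)²·77 + 2·4·(-3.61)·40.45
= 944 + 1003.4717 + (-1168.196) = 779.2757.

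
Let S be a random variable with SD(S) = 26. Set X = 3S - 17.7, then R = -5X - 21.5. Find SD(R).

SD(R) = 390

SD(X) = |3|·26 = 78.
SD(R) = |-5|·78 = 390.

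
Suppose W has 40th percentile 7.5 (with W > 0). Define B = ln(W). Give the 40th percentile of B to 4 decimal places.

ln(W) is increasing, so P_{40}(B) = g(P_{40}(W)) ≈ 2.0149.

40th percentile of B = 2.0149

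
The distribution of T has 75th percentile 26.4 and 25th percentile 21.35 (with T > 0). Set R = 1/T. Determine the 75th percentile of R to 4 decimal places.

1/T is decreasing on T > 0, so percentile order reverses: P_{75}(R) uses P_{25}(T) = 21.35.
P_{75}(R) = 1/21.35 ≈ 0.0468.

75th percentile of R = 0.0468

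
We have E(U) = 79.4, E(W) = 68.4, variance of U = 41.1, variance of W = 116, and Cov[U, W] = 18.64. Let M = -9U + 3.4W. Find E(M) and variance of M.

E(M) = -482.04, variance of M = 3529.292

E(M) = (-9)·E(U) + 3.4·E(W) = (-9)·79.4 + 3.4·68.4 = -482.04.
variance of M = a²·variance of U + b²·variance of W + 2ab·Cov[U, W] with a = -9, b = 3.4.
= (-9)²·41.1 + 3.4²·116 + 2·(-9)·3.4·18.64
= 3329.1 + 1340.96 + (-1140.768) = 3529.292.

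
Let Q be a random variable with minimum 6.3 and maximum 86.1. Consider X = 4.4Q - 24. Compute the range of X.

Range of Q = 86.1 − 6.3 = 79.8.
Range(X) = |a|·Range(Q) = |4.4|·79.8 = 351.12.

Range(X) = 351.12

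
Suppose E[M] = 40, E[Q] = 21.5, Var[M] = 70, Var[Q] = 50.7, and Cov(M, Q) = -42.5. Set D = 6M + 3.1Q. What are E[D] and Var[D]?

E[D] = 306.65, Var[D] = 1426.227

E[D] = 6·E[M] + 3.1·E[Q] = 6·40 + 3.1·21.5 = 306.65.
Var[D] = a²·Var[M] + b²·Var[Q] + 2ab·Cov(M, Q) with a = 6, b = 3.1.
= 6²·70 + 3.1²·50.7 + 2·6·3.1·(-42.5)
= 2520 + 487.227 + (-1581) = 1426.227.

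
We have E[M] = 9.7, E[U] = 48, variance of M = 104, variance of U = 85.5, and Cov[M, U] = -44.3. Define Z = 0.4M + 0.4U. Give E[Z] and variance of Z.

E[Z] = 0.4·E[M] + 0.4·E[U] = 0.4·9.7 + 0.4·48 = 23.08.
variance of Z = a²·variance of M + b²·variance of U + 2ab·Cov[M, U] with a = 0.4, b = 0.4.
= 0.4²·104 + 0.4²·85.5 + 2·0.4·0.4·(-44.3)
= 16.64 + 13.68 + (-14.176) = 16.144.

E[Z] = 23.08, variance of Z = 16.144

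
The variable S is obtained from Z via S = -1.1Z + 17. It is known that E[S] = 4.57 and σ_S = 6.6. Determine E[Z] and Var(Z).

E[Z] = 11.3, Var(Z) = 36

From S = -1.1Z + 17: E[S] = a·E[Z] + b, so E[Z] = (E[S] − b)/a = (4.57 − 17)/(-1.1) = 11.3.
Var(S) = 6.6² = 43.56.
Var(S) = a²·Var(Z), so Var(Z) = 43.56/(-1.1)² = 36.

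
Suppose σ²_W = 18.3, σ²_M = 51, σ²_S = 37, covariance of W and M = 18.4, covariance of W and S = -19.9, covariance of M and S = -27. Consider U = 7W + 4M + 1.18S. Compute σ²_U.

σ²_U = 2210.9908

σ²_U = a²·σ²_W + b²·σ²_M + c²·σ²_S + 2ab·covariance of W and M + 2ac·covariance of W and S + 2bc·covariance of M and S, with a = 7, b = 4, c = 1.18.
= 896.7 + 816 + 51.5188 + 1030.4 + (-328.748) + (-254.88)
= 2210.9908.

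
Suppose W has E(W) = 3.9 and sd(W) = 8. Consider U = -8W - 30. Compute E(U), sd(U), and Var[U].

U = -8W - 30 is linear with a = -8, b = -30.
E(U) = a·E(W) + b = (-8)·3.9 + (-30) = -61.2.
sd(U) = |a|·sd(W) = |-8|·8 = 64.
Var[W] = 8² = 64.
Var[U] = a²·Var[W] = (-8)²·64 = 4096 (the additive constant -30 does not affect variance).

E(U) = -61.2, sd(U) = 64, Var[U] = 4096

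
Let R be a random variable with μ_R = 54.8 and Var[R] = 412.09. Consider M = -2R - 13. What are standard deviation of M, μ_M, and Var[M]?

M = -2R - 13 is linear with a = -2, b = -13.
standard deviation of R = √412.09 = 20.3.
standard deviation of M = |a|·standard deviation of R = |-2|·20.3 = 40.6.
μ_M = a·μ_R + b = (-2)·54.8 + (-13) = -122.6.
Var[M] = a²·Var[R] = (-2)²·412.09 = 1648.36 (the additive constant -13 does not affect variance).

standard deviation of M = 40.6, μ_M = -122.6, Var[M] = 1648.36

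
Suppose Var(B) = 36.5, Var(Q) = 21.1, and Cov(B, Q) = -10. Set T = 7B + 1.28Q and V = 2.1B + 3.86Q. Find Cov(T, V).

Cov(T, V) = 343.72088

By bilinearity, Cov(T, V) = ac·Var(B) + bd·Var(Q) + (ad+bc)·Cov(B, Q), with a=7, b=1.28, c=2.1, d=3.86.
ac·Var(B) = 7·2.1·36.5 = 536.55
bd·Var(Q) = 1.28·3.86·21.1 = 104.25088
(ad+bc)·Cov(B, Q) = (29.708)·(-10) = -297.08
Cov(T, V) = 536.55 + 104.25088 + (-297.08) = 343.72088.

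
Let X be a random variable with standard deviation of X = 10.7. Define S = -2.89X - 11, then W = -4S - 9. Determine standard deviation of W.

standard deviation of S = |-2.89|·10.7 = 30.923.
standard deviation of W = |-4|·30.923 = 123.692.

standard deviation of W = 123.692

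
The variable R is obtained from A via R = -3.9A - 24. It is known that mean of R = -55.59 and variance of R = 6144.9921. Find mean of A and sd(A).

From R = -3.9A - 24: mean of R = a·mean of A + b, so mean of A = (mean of R − b)/a = (-55.59 − (-24))/(-3.9) = 8.1.
sd(R) = √6144.9921 = 78.39.
sd(R) = |a|·sd(A), so sd(A) = 78.39/|-3.9| = 20.1.

mean of A = 8.1, sd(A) = 20.1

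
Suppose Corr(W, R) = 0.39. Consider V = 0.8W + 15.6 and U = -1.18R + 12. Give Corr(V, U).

Linear rescalings preserve |correlation|; the slopes 0.8 and -1.18 have opposite signs, so the correlation flips sign: Corr(V, U) = −Corr(W, R) = -0.39.

Corr(V, U) = -0.39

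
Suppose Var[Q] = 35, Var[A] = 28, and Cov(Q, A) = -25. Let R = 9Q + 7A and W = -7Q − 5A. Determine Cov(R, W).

Cov(R, W) = -835

By bilinearity, Cov(R, W) = ac·Var[Q] + bd·Var[A] + (ad+bc)·Cov(Q, A), with a=9, b=7, c=-7, d=-5.
ac·Var[Q] = 9·(-7)·35 = -2205
bd·Var[A] = 7·(-5)·28 = -980
(ad+bc)·Cov(Q, A) = (-94)·(-25) = 2350
Cov(R, W) = -2205 + (-980) + 2350 = -835.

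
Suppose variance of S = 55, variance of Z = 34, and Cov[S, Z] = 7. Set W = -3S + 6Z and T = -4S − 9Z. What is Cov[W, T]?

Cov[W, T] = -1155

By bilinearity, Cov[W, T] = ac·variance of S + bd·variance of Z + (ad+bc)·Cov[S, Z], with a=-3, b=6, c=-4, d=-9.
ac·variance of S = (-3)·(-4)·55 = 660
bd·variance of Z = 6·(-9)·34 = -1836
(ad+bc)·Cov[S, Z] = (3)·7 = 21
Cov[W, T] = 660 + (-1836) + 21 = -1155.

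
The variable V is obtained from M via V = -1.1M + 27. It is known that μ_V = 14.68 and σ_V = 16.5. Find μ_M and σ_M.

From V = -1.1M + 27: μ_V = a·μ_M + b, so μ_M = (μ_V − b)/a = (14.68 − 27)/(-1.1) = 11.2.
σ_V = |a|·σ_M, so σ_M = 16.5/|-1.1| = 15.

μ_M = 11.2, σ_M = 15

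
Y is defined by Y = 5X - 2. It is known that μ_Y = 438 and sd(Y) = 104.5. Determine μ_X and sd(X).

From Y = 5X - 2: μ_Y = a·μ_X + b, so μ_X = (μ_Y − b)/a = (438 − (-2))/5 = 88.
sd(Y) = |a|·sd(X), so sd(X) = 104.5/|5| = 20.9.

μ_X = 88, sd(X) = 20.9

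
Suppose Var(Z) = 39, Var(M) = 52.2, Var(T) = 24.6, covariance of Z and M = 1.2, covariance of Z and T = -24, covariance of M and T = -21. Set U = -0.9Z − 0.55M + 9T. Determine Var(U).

Var(U) = 2637.8685

Var(U) = a²·Var(Z) + b²·Var(M) + c²·Var(T) + 2ab·covariance of Z and M + 2ac·covariance of Z and T + 2bc·covariance of M and T, with a = -0.9, b = -0.55, c = 9.
= 31.59 + 15.7905 + 1992.6 + 1.188 + 388.8 + 207.9
= 2637.8685.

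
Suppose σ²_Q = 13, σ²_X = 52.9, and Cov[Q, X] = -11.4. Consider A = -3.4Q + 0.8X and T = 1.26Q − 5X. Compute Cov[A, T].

By bilinearity, Cov[A, T] = ac·σ²_Q + bd·σ²_X + (ad+bc)·Cov[Q, X], with a=-3.4, b=0.8, c=1.26, d=-5.
ac·σ²_Q = (-3.4)·1.26·13 = -55.692
bd·σ²_X = 0.8·(-5)·52.9 = -211.6
(ad+bc)·Cov[Q, X] = (18.008)·(-11.4) = -205.2912
Cov[A, T] = -55.692 + (-211.6) + (-205.2912) = -472.5832.

Cov[A, T] = -472.5832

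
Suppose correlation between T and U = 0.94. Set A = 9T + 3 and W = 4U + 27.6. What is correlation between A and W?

correlation between A and W = 0.94

Linear rescalings preserve correlation up to sign; here the slopes 9 and 4 have the same sign, so correlation between A and W = correlation between T and U = 0.94.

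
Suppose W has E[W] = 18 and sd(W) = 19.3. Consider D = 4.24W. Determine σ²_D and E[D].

σ²_D = 6696.476224, E[D] = 76.32

D = 4.24W is linear with a = 4.24, b = 0.
σ²_W = 19.3² = 372.49.
σ²_D = a²·σ²_W = 4.24²·372.49 = 6696.476224.
E[D] = a·E[W] + b = 4.24·18 = 76.32.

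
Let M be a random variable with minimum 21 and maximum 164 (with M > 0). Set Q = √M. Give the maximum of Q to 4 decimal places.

√M is increasing on this domain, so max(Q) comes from max(M) = 164: max(Q) = √(164) ≈ 12.8062.

max(Q) = 12.8062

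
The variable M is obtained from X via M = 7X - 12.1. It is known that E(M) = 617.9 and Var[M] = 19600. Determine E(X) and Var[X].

E(X) = 90, Var[X] = 400

From M = 7X - 12.1: E(M) = a·E(X) + b, so E(X) = (E(M) − b)/a = (617.9 − (-12.1))/7 = 90.
Var[M] = a²·Var[X], so Var[X] = 19600/7² = 400.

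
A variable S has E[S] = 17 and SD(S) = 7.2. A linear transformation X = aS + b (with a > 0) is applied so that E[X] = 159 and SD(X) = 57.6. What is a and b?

a = 8, b = 23

SD(X) = a·SD(S) (a > 0), so a = 57.6/7.2 = 8.
E[X] = a·E[S] + b, so b = 159 − 8·17 = 23.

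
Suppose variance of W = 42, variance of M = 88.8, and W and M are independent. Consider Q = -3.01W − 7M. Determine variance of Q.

variance of Q = 4731.7242

variance of Q = a²·variance of W + b²·variance of M + 2ab·Cov(W, M) with a = -3.01, b = -7.
Independence gives Cov(W, M) = 0.
= (-3.01)²·42 + (-7)²·88.8 + 2·(-3.01)·(-7)·0
= 380.5242 + 4351.2 + 0 = 4731.7242.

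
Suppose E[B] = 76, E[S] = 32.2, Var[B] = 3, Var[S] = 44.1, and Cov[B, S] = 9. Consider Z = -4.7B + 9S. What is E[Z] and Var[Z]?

E[Z] = -67.4, Var[Z] = 2876.97

E[Z] = (-4.7)·E[B] + 9·E[S] = (-4.7)·76 + 9·32.2 = -67.4.
Var[Z] = a²·Var[B] + b²·Var[S] + 2ab·Cov[B, S] with a = -4.7, b = 9.
= (-4.7)²·3 + 9²·44.1 + 2·(-4.7)·9·9
= 66.27 + 3572.1 + (-761.4) = 2876.97.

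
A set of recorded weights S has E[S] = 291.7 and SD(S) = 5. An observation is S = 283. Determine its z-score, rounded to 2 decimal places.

z = (S − E[S]) / SD(S) = (283 − 291.7) / 5 = -1.74.

z = -1.74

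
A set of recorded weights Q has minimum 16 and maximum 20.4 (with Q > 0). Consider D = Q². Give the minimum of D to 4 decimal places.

min(D) = 256

Q² is increasing on this domain, so min(D) comes from min(Q) = 16: min(D) = square(16) = 256.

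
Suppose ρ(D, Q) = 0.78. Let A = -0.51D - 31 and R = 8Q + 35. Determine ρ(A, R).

ρ(A, R) = -0.78

Linear rescalings preserve |correlation|; the slopes -0.51 and 8 have opposite signs, so the correlation flips sign: ρ(A, R) = −ρ(D, Q) = -0.78.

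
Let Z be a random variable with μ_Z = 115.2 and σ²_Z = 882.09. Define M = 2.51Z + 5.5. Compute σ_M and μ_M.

M = 2.51Z + 5.5 is linear with a = 2.51, b = 5.5.
σ_Z = √882.09 = 29.7.
σ_M = |a|·σ_Z = |2.51|·29.7 = 74.547.
μ_M = a·μ_Z + b = 2.51·115.2 + 5.5 = 294.652.

σ_M = 74.547, μ_M = 294.652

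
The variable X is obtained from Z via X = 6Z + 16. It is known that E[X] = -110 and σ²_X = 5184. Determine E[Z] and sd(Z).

E[Z] = -21, sd(Z) = 12

From X = 6Z + 16: E[X] = a·E[Z] + b, so E[Z] = (E[X] − b)/a = (-110 − 16)/6 = -21.
sd(X) = √5184 = 72.
sd(X) = |a|·sd(Z), so sd(Z) = 72/|6| = 12.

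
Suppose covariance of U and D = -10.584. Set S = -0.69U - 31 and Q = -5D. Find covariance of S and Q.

covariance of S and Q = a·c·covariance of U and D = (-0.69)·(-5)·(-10.584) = -36.5148. Additive constants drop out.

covariance of S and Q = -36.5148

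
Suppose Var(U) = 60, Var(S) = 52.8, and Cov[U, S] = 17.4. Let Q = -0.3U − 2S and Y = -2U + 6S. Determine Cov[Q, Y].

Cov[Q, Y] = -559.32

By bilinearity, Cov[Q, Y] = ac·Var(U) + bd·Var(S) + (ad+bc)·Cov[U, S], with a=-0.3, b=-2, c=-2, d=6.
ac·Var(U) = (-0.3)·(-2)·60 = 36
bd·Var(S) = (-2)·6·52.8 = -633.6
(ad+bc)·Cov[U, S] = (2.2)·17.4 = 38.28
Cov[Q, Y] = 36 + (-633.6) + 38.28 = -559.32.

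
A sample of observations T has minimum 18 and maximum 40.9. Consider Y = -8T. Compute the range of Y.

Range(Y) = 183.2

Range of T = 40.9 − 18 = 22.9.
Range(Y) = |a|·Range(T) = |-8|·22.9 = 183.2.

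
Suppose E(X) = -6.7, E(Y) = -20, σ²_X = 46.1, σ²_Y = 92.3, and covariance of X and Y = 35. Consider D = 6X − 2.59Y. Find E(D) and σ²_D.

E(D) = 6·E(X) + (-2.59)·E(Y) = 6·(-6.7) + (-2.59)·(-20) = 11.6.
σ²_D = a²·σ²_X + b²·σ²_Y + 2ab·covariance of X and Y with a = 6, b = -2.59.
= 6²·46.1 + (-2.59)²·92.3 + 2·6·(-2.59)·35
= 1659.6 + 619.15763 + (-1087.8) = 1190.95763.

E(D) = 11.6, σ²_D = 1190.95763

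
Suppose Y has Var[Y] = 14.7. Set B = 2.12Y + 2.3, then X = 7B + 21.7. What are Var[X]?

Var[B] = 2.12²·14.7 = 66.06768.
Var[X] = 7²·66.06768 = 3237.31632.

Var[X] = 3237.31632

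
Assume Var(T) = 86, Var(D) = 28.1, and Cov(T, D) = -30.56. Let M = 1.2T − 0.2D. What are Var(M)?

Var(M) = a²·Var(T) + b²·Var(D) + 2ab·Cov(T, D) with a = 1.2, b = -0.2.
= 1.2²·86 + (-0.2)²·28.1 + 2·1.2·(-0.2)·(-30.56)
= 123.84 + 1.124 + 14.6688 = 139.6328.

Var(M) = 139.6328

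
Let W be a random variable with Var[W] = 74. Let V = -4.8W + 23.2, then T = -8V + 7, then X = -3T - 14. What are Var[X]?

Var[X] = 982056.96

Var[V] = (-4.8)²·74 = 1704.96.
Var[T] = (-8)²·1704.96 = 109117.44.
Var[X] = (-3)²·109117.44 = 982056.96.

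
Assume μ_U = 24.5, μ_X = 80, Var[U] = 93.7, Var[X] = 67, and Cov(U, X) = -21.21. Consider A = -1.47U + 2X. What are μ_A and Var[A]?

μ_A = 123.985, Var[A] = 595.19113

μ_A = (-1.47)·μ_U + 2·μ_X = (-1.47)·24.5 + 2·80 = 123.985.
Var[A] = a²·Var[U] + b²·Var[X] + 2ab·Cov(U, X) with a = -1.47, b = 2.
= (-1.47)²·93.7 + 2²·67 + 2·(-1.47)·2·(-21.21)
= 202.47633 + 268 + 124.7148 = 595.19113.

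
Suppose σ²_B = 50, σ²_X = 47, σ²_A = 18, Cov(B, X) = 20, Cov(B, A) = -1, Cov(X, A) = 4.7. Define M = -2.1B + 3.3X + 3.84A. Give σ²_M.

σ²_M = a²·σ²_B + b²·σ²_X + c²·σ²_A + 2ab·Cov(B, X) + 2ac·Cov(B, A) + 2bc·Cov(X, A), with a = -2.1, b = 3.3, c = 3.84.
= 220.5 + 511.83 + 265.4208 + (-277.2) + 16.128 + 119.1168
= 855.7956.

σ²_M = 855.7956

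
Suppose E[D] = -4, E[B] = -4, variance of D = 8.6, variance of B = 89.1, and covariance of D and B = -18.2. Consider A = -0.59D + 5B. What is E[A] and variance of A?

E[A] = -17.64, variance of A = 2337.87366

E[A] = (-0.59)·E[D] + 5·E[B] = (-0.59)·(-4) + 5·(-4) = -17.64.
variance of A = a²·variance of D + b²·variance of B + 2ab·covariance of D and B with a = -0.59, b = 5.
= (-0.59)²·8.6 + 5²·89.1 + 2·(-0.59)·5·(-18.2)
= 2.99366 + 2227.5 + 107.38 = 2337.87366.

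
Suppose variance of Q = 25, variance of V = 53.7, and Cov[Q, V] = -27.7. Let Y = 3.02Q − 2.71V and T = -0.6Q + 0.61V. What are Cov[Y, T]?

By bilinearity, Cov[Y, T] = ac·variance of Q + bd·variance of V + (ad+bc)·Cov[Q, V], with a=3.02, b=-2.71, c=-0.6, d=0.61.
ac·variance of Q = 3.02·(-0.6)·25 = -45.3
bd·variance of V = (-2.71)·0.61·53.7 = -88.77147
(ad+bc)·Cov[Q, V] = (3.4682)·(-27.7) = -96.06914
Cov[Y, T] = -45.3 + (-88.77147) + (-96.06914) = -230.14061.

Cov[Y, T] = -230.14061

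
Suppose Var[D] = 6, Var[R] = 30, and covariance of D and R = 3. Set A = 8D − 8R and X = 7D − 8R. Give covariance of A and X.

covariance of A and X = 1896

By bilinearity, covariance of A and X = ac·Var[D] + bd·Var[R] + (ad+bc)·covariance of D and R, with a=8, b=-8, c=7, d=-8.
ac·Var[D] = 8·7·6 = 336
bd·Var[R] = (-8)·(-8)·30 = 1920
(ad+bc)·covariance of D and R = (-120)·3 = -360
covariance of A and X = 336 + 1920 + (-360) = 1896.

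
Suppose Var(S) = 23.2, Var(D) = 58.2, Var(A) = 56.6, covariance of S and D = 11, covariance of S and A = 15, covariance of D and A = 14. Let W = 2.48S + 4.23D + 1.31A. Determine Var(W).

Var(W) = 1764.59652

Var(W) = a²·Var(S) + b²·Var(D) + c²·Var(A) + 2ab·covariance of S and D + 2ac·covariance of S and A + 2bc·covariance of D and A, with a = 2.48, b = 4.23, c = 1.31.
= 142.68928 + 1041.36678 + 97.13126 + 230.7888 + 97.464 + 155.1564
= 1764.59652.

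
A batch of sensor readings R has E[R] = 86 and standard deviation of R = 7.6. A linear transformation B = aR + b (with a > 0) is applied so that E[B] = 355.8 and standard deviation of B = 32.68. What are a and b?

standard deviation of B = a·standard deviation of R (a > 0), so a = 32.68/7.6 = 4.3.
E[B] = a·E[R] + b, so b = 355.8 − 4.3·86 = -14.

a = 4.3, b = -14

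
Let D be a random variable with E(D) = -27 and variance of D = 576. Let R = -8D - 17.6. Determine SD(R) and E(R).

SD(R) = 192, E(R) = 198.4

R = -8D - 17.6 is linear with a = -8, b = -17.6.
SD(D) = √576 = 24.
SD(R) = |a|·SD(D) = |-8|·24 = 192.
E(R) = a·E(D) + b = (-8)·(-27) + (-17.6) = 198.4.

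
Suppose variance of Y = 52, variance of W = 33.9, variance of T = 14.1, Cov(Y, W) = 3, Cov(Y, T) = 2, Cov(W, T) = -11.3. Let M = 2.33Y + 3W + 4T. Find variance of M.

variance of M = a²·variance of Y + b²·variance of W + c²·variance of T + 2ab·Cov(Y, W) + 2ac·Cov(Y, T) + 2bc·Cov(W, T), with a = 2.33, b = 3, c = 4.
= 282.3028 + 305.1 + 225.6 + 41.94 + 37.28 + (-271.2)
= 621.0228.

variance of M = 621.0228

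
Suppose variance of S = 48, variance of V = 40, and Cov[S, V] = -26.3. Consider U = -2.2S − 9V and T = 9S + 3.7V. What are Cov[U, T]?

By bilinearity, Cov[U, T] = ac·variance of S + bd·variance of V + (ad+bc)·Cov[S, V], with a=-2.2, b=-9, c=9, d=3.7.
ac·variance of S = (-2.2)·9·48 = -950.4
bd·variance of V = (-9)·3.7·40 = -1332
(ad+bc)·Cov[S, V] = (-89.14)·(-26.3) = 2344.382
Cov[U, T] = -950.4 + (-1332) + 2344.382 = 61.982.

Cov[U, T] = 61.982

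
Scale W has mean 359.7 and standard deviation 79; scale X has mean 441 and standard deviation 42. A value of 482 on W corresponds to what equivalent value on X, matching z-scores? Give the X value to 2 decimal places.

X = 506.02

z = (482 − 359.7)/79 ≈ 1.5481.
X = 441 + z·42 = 441 + (482 − 359.7)·42/79 ≈ 506.02.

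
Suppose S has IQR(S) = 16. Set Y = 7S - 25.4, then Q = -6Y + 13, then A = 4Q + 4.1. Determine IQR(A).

IQR(A) = 2688

IQR(Y) = |7|·16 = 112.
IQR(Q) = |-6|·112 = 672.
IQR(A) = |4|·672 = 2688.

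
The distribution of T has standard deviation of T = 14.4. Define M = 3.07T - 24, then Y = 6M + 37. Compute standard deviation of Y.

standard deviation of M = |3.07|·14.4 = 44.208.
standard deviation of Y = |6|·44.208 = 265.248.

standard deviation of Y = 265.248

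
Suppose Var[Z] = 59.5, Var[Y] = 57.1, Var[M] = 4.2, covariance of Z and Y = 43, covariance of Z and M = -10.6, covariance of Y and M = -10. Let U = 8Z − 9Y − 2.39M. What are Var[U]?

Var[U] = a²·Var[Z] + b²·Var[Y] + c²·Var[M] + 2ab·covariance of Z and Y + 2ac·covariance of Z and M + 2bc·covariance of Y and M, with a = 8, b = -9, c = -2.39.
= 3808 + 4625.1 + 23.99082 + (-6192) + 405.344 + (-430.2)
= 2240.23482.

Var[U] = 2240.23482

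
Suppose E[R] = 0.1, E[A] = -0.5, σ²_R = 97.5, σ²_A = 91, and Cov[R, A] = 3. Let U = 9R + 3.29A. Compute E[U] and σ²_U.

E[U] = -0.745, σ²_U = 9060.1531

E[U] = 9·E[R] + 3.29·E[A] = 9·0.1 + 3.29·(-0.5) = -0.745.
σ²_U = a²·σ²_R + b²·σ²_A + 2ab·Cov[R, A] with a = 9, b = 3.29.
= 9²·97.5 + 3.29²·91 + 2·9·3.29·3
= 7897.5 + 984.9931 + 177.66 = 9060.1531.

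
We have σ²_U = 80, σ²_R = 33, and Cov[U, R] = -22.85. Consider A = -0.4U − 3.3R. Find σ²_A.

σ²_A = a²·σ²_U + b²·σ²_R + 2ab·Cov[U, R] with a = -0.4, b = -3.3.
= (-0.4)²·80 + (-3.3)²·33 + 2·(-0.4)·(-3.3)·(-22.85)
= 12.8 + 359.37 + (-60.324) = 311.846.

σ²_A = 311.846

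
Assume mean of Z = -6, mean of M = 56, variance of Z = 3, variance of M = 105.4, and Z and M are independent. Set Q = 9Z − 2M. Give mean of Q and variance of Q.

mean of Q = 9·mean of Z + (-2)·mean of M = 9·(-6) + (-2)·56 = -166.
variance of Q = a²·variance of Z + b²·variance of M + 2ab·Cov(Z, M) with a = 9, b = -2.
Independence gives Cov(Z, M) = 0.
= 9²·3 + (-2)²·105.4 + 2·9·(-2)·0
= 243 + 421.6 + 0 = 664.6.

mean of Q = -166, variance of Q = 664.6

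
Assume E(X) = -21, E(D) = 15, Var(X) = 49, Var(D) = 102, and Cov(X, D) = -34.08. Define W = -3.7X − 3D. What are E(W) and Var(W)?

E(W) = (-3.7)·E(X) + (-3)·E(D) = (-3.7)·(-21) + (-3)·15 = 32.7.
Var(W) = a²·Var(X) + b²·Var(D) + 2ab·Cov(X, D) with a = -3.7, b = -3.
= (-3.7)²·49 + (-3)²·102 + 2·(-3.7)·(-3)·(-34.08)
= 670.81 + 918 + (-756.576) = 832.234.

E(W) = 32.7, Var(W) = 832.234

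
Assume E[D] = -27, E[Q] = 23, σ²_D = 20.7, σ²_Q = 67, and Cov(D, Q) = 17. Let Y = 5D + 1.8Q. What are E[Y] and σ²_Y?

E[Y] = 5·E[D] + 1.8·E[Q] = 5·(-27) + 1.8·23 = -93.6.
σ²_Y = a²·σ²_D + b²·σ²_Q + 2ab·Cov(D, Q) with a = 5, b = 1.8.
= 5²·20.7 + 1.8²·67 + 2·5·1.8·17
= 517.5 + 217.08 + 306 = 1040.58.

E[Y] = -93.6, σ²_Y = 1040.58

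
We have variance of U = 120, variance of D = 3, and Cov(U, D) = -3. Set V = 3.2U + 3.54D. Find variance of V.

variance of V = a²·variance of U + b²·variance of D + 2ab·Cov(U, D) with a = 3.2, b = 3.54.
= 3.2²·120 + 3.54²·3 + 2·3.2·3.54·(-3)
= 1228.8 + 37.5948 + (-67.968) = 1198.4268.

variance of V = 1198.4268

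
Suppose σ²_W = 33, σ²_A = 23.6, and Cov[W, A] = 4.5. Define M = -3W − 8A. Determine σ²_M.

σ²_M = 2023.4

σ²_M = a²·σ²_W + b²·σ²_A + 2ab·Cov[W, A] with a = -3, b = -8.
= (-3)²·33 + (-8)²·23.6 + 2·(-3)·(-8)·4.5
= 297 + 1510.4 + 216 = 2023.4.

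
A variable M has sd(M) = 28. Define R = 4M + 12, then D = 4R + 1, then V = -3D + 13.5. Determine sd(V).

sd(R) = |4|·28 = 112.
sd(D) = |4|·112 = 448.
sd(V) = |-3|·448 = 1344.

sd(V) = 1344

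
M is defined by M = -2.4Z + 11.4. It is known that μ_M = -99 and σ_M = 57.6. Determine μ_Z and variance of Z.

μ_Z = 46, variance of Z = 576

From M = -2.4Z + 11.4: μ_M = a·μ_Z + b, so μ_Z = (μ_M − b)/a = (-99 − 11.4)/(-2.4) = 46.
variance of M = 57.6² = 3317.76.
variance of M = a²·variance of Z, so variance of Z = 3317.76/(-2.4)² = 576.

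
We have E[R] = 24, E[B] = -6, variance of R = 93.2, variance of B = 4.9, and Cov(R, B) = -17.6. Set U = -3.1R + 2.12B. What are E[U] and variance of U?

E[U] = -87.12, variance of U = 1149.00896

E[U] = (-3.1)·E[R] + 2.12·E[B] = (-3.1)·24 + 2.12·(-6) = -87.12.
variance of U = a²·variance of R + b²·variance of B + 2ab·Cov(R, B) with a = -3.1, b = 2.12.
= (-3.1)²·93.2 + 2.12²·4.9 + 2·(-3.1)·2.12·(-17.6)
= 895.652 + 22.02256 + 231.3344 = 1149.00896.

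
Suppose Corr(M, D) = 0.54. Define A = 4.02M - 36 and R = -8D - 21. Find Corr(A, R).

Linear rescalings preserve |correlation|; the slopes 4.02 and -8 have opposite signs, so the correlation flips sign: Corr(A, R) = −Corr(M, D) = -0.54.

Corr(A, R) = -0.54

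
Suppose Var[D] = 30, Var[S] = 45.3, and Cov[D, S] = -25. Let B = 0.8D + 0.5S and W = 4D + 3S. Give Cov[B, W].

Cov[B, W] = 53.95

By bilinearity, Cov[B, W] = ac·Var[D] + bd·Var[S] + (ad+bc)·Cov[D, S], with a=0.8, b=0.5, c=4, d=3.
ac·Var[D] = 0.8·4·30 = 96
bd·Var[S] = 0.5·3·45.3 = 67.95
(ad+bc)·Cov[D, S] = (4.4)·(-25) = -110
Cov[B, W] = 96 + 67.95 + (-110) = 53.95.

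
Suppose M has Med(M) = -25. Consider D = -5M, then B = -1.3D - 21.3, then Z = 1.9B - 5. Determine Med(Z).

Med(D) = (-5)·(-25) = 125.
Med(B) = (-1.3)·125 + (-21.3) = -183.8.
Med(Z) = 1.9·(-183.8) + (-5) = -354.22.

Med(Z) = -354.22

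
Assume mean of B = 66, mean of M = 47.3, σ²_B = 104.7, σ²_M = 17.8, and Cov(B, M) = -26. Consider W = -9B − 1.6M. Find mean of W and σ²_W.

mean of W = (-9)·mean of B + (-1.6)·mean of M = (-9)·66 + (-1.6)·47.3 = -669.68.
σ²_W = a²·σ²_B + b²·σ²_M + 2ab·Cov(B, M) with a = -9, b = -1.6.
= (-9)²·104.7 + (-1.6)²·17.8 + 2·(-9)·(-1.6)·(-26)
= 8480.7 + 45.568 + (-748.8) = 7777.468.

mean of W = -669.68, σ²_W = 7777.468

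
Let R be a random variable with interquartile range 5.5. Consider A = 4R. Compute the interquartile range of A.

IQR(A) = 22

Under A = aR + b, IQR(A) = |a|·IQR(R) = |4|·5.5 = 22 (shifts cancel; spread scales by |a|).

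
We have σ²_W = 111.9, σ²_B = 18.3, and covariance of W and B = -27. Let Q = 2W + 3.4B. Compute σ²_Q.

σ²_Q = 291.948

σ²_Q = a²·σ²_W + b²·σ²_B + 2ab·covariance of W and B with a = 2, b = 3.4.
= 2²·111.9 + 3.4²·18.3 + 2·2·3.4·(-27)
= 447.6 + 211.548 + (-367.2) = 291.948.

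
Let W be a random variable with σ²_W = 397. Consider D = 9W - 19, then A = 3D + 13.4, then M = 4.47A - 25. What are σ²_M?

σ²_M = 5782732.2117

σ²_D = 9²·397 = 32157.
σ²_A = 3²·32157 = 289413.
σ²_M = 4.47²·289413 = 5782732.2117.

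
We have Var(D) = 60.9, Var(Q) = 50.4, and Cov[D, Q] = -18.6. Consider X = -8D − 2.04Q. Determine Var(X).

Var(X) = 3500.24064

Var(X) = a²·Var(D) + b²·Var(Q) + 2ab·Cov[D, Q] with a = -8, b = -2.04.
= (-8)²·60.9 + (-2.04)²·50.4 + 2·(-8)·(-2.04)·(-18.6)
= 3897.6 + 209.74464 + (-607.104) = 3500.24064.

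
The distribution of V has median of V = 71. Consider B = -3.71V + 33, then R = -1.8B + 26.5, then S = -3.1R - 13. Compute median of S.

median of B = (-3.71)·71 + 33 = -230.41.
median of R = (-1.8)·(-230.41) + 26.5 = 441.238.
median of S = (-3.1)·441.238 + (-13) = -1380.8378.

median of S = -1380.8378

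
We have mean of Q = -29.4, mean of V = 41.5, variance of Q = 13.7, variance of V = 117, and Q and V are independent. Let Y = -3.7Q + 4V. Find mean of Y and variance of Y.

mean of Y = (-3.7)·mean of Q + 4·mean of V = (-3.7)·(-29.4) + 4·41.5 = 274.78.
variance of Y = a²·variance of Q + b²·variance of V + 2ab·Cov(Q, V) with a = -3.7, b = 4.
Independence gives Cov(Q, V) = 0.
= (-3.7)²·13.7 + 4²·117 + 2·(-3.7)·4·0
= 187.553 + 1872 + 0 = 2059.553.

mean of Y = 274.78, variance of Y = 2059.553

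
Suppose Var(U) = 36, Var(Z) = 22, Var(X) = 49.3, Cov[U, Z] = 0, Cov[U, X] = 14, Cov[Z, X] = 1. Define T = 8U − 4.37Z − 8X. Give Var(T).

Var(T) = 4157.2518

Var(T) = a²·Var(U) + b²·Var(Z) + c²·Var(X) + 2ab·Cov[U, Z] + 2ac·Cov[U, X] + 2bc·Cov[Z, X], with a = 8, b = -4.37, c = -8.
= 2304 + 420.1318 + 3155.2 + 0 + (-1792) + 69.92
= 4157.2518.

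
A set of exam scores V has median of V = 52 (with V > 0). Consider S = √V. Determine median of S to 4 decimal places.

√V is monotone on this domain, so median of S = √(52) ≈ 7.2111.

median of S = 7.2111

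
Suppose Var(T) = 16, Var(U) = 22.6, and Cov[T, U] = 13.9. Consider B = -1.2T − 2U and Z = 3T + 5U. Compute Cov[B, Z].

By bilinearity, Cov[B, Z] = ac·Var(T) + bd·Var(U) + (ad+bc)·Cov[T, U], with a=-1.2, b=-2, c=3, d=5.
ac·Var(T) = (-1.2)·3·16 = -57.6
bd·Var(U) = (-2)·5·22.6 = -226
(ad+bc)·Cov[T, U] = (-12)·13.9 = -166.8
Cov[B, Z] = -57.6 + (-226) + (-166.8) = -450.4.

Cov[B, Z] = -450.4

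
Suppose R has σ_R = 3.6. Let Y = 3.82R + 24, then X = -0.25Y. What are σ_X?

σ_X = 3.438

σ_Y = |3.82|·3.6 = 13.752.
σ_X = |-0.25|·13.752 = 3.438.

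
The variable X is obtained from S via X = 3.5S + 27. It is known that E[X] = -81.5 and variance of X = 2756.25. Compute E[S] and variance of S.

E[S] = -31, variance of S = 225

From X = 3.5S + 27: E[X] = a·E[S] + b, so E[S] = (E[X] − b)/a = (-81.5 − 27)/3.5 = -31.
variance of X = a²·variance of S, so variance of S = 2756.25/3.5² = 225.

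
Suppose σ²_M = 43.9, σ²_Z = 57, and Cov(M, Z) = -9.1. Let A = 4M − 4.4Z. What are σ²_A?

σ²_A = 2126.24

σ²_A = a²·σ²_M + b²·σ²_Z + 2ab·Cov(M, Z) with a = 4, b = -4.4.
= 4²·43.9 + (-4.4)²·57 + 2·4·(-4.4)·(-9.1)
= 702.4 + 1103.52 + 320.32 = 2126.24.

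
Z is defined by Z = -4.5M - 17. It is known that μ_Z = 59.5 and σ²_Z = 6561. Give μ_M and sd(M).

From Z = -4.5M - 17: μ_Z = a·μ_M + b, so μ_M = (μ_Z − b)/a = (59.5 − (-17))/(-4.5) = -17.
sd(Z) = √6561 = 81.
sd(Z) = |a|·sd(M), so sd(M) = 81/|-4.5| = 18.

μ_M = -17, sd(M) = 18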